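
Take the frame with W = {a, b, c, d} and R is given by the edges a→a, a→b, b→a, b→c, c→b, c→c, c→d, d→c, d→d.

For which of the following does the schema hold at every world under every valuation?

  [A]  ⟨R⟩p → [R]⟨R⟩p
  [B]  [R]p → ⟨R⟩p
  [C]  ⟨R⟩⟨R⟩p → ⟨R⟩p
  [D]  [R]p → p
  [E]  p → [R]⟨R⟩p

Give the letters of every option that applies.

R is not reflexive: not b R b.
R is symmetric: every R-edge is matched by its reverse.
R is not transitive: a R b and b R c but not a R c.
R is not euclidean: b R a and b R c but not a R c.
R is serial: every world has an R-successor.
(A) axiom 5: valid iff R is euclidean. R is not euclidean — not valid.
(B) axiom D: valid iff R is serial. R is serial — valid.
(C) ⟨R⟩⟨R⟩p → ⟨R⟩p is the dual of axiom 4; it is valid on a frame exactly when R is transitive. R is not transitive, so not valid.
(D) axiom T: valid iff R is reflexive. R is not reflexive — not valid.
(E) p → [R]⟨R⟩p is axiom B; it is valid on a frame exactly when R is symmetric. R is symmetric, so valid.

B, E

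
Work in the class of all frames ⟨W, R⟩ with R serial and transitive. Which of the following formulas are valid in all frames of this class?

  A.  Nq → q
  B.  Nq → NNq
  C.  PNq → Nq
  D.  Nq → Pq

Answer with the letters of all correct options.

B, D

(A) axiom T: valid iff R is reflexive. Such an R need not be reflexive — not valid.
(B) Nq → NNq is axiom 4; it is valid on a frame exactly when R is transitive. Every such R is transitive, so valid.
(C) PNq → Nq is the dual of axiom 5, which corresponds to the euclidean property. Such an R need not be euclidean — not valid.
(D) Nq → Pq is axiom D, which corresponds to seriality. Every such R is serial — valid.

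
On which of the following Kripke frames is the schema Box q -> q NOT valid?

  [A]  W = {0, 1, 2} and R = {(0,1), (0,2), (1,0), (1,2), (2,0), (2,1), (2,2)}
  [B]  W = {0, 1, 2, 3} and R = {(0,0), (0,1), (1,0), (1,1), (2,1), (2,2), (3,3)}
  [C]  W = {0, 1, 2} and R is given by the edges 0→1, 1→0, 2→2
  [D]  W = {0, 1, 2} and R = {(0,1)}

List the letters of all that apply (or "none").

The schema Box q -> q is axiom T; it is valid on a frame iff R is reflexive.
(A) R is not reflexive (not 0 R 0), so the schema fails here.
(B) R is reflexive (each world relates to itself), so the schema is valid here.
(C) R is not reflexive (not 0 R 0), so the schema fails here.
(D) R is not reflexive (not 0 R 0), so the schema fails here.

A, C, D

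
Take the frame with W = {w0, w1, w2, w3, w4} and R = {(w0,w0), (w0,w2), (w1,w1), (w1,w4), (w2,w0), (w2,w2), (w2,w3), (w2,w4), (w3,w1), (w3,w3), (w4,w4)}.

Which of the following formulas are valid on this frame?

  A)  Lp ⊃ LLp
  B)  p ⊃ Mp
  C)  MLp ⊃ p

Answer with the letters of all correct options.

R is reflexive: each world relates to itself.
R is not symmetric: w1 R w4 but not w4 R w1.
R is not transitive: w0 R w2 and w2 R w3 but not w0 R w3.
(A) Lp ⊃ LLp is axiom 4; it is valid on a frame exactly when R is transitive. R is not transitive, so not valid.
(B) p ⊃ Mp (the dual of axiom T) characterises the reflexive frames. R is reflexive — valid.
(C) MLp ⊃ p is the dual of axiom B, which corresponds to symmetry. R is not symmetric — not valid.

B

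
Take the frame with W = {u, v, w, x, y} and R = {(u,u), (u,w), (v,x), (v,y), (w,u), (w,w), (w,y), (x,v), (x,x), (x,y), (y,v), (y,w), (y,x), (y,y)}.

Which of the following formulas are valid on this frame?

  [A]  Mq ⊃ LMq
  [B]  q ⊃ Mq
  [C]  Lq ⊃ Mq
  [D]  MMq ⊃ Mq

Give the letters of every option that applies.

C

R is not reflexive: not v R v.
R is not transitive: u R w and w R y but not u R y.
R is not euclidean: w R u and w R y but not u R y.
R is serial: every world has an R-successor.
(A) axiom 5: valid iff R is euclidean. R is not euclidean — not valid.
(B) the dual of axiom T: valid iff R is reflexive. R is not reflexive — not valid.
(C) Lq ⊃ Mq is axiom D, which corresponds to seriality. R is serial — valid.
(D) MMq ⊃ Mq is the dual of axiom 4; it is valid on a frame exactly when R is transitive. R is not transitive, so not valid.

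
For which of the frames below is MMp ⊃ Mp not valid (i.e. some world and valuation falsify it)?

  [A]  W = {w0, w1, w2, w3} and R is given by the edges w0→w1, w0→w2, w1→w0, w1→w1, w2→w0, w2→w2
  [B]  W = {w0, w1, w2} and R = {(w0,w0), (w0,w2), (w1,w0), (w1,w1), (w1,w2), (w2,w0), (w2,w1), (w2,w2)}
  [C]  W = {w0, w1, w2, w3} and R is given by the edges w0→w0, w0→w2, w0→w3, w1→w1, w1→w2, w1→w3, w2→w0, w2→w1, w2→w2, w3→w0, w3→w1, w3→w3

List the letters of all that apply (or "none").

The schema MMp ⊃ Mp is the dual of axiom 4; it is valid on a frame iff R is transitive.
(A) R is not transitive (w0 R w1 and w1 R w0 but not w0 R w0), so the schema fails here.
(B) R is not transitive (w0 R w2 and w2 R w1 but not w0 R w1), so the schema fails here.
(C) R is not transitive (w0 R w2 and w2 R w1 but not w0 R w1), so the schema fails here.

A, B, C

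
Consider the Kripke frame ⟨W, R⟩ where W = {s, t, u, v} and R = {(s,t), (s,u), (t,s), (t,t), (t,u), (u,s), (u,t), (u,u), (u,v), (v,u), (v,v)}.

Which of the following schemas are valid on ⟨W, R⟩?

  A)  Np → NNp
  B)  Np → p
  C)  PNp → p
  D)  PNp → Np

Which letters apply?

C

R is not reflexive: not s R s.
R is symmetric: every R-edge is matched by its reverse.
R is not transitive: s R t and t R s but not s R s.
R is not euclidean: u R s and u R v but not s R v.
(A) Np → NNp is axiom 4; it is valid on a frame exactly when R is transitive. R is not transitive, so not valid.
(B) Np → p is axiom T; it is valid on a frame exactly when R is reflexive. R is not reflexive, so not valid.
(C) the dual of axiom B: valid iff R is symmetric. R is symmetric — valid.
(D) PNp → Np is the dual of axiom 5; it is valid on a frame exactly when R is euclidean. R is not euclidean, so not valid.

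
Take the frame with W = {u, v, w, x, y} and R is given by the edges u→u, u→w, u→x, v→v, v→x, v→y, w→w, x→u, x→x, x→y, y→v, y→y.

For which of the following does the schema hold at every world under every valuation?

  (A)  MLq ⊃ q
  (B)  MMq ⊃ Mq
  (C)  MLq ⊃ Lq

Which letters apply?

none

R is not symmetric: u R w but not w R u.
R is not transitive: u R x and x R y but not u R y.
R is not euclidean: u R w and u R u but not w R u.
(A) MLq ⊃ q is the dual of axiom B, which corresponds to symmetry. R is not symmetric — not valid.
(B) MMq ⊃ Mq is the dual of axiom 4, which corresponds to transitivity. R is not transitive — not valid.
(C) MLq ⊃ Lq is the dual of axiom 5; it is valid on a frame exactly when R is euclidean. R is not euclidean, so not valid.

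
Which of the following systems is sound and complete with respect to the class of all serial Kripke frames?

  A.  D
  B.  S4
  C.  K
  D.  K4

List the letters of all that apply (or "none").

(A) D is determined by exactly this class.
(B) S4 is determined by the class of reflexive and transitive frames.
(C) K is determined by the class of arbitrary frames.
(D) K4 is determined by the class of transitive frames.

A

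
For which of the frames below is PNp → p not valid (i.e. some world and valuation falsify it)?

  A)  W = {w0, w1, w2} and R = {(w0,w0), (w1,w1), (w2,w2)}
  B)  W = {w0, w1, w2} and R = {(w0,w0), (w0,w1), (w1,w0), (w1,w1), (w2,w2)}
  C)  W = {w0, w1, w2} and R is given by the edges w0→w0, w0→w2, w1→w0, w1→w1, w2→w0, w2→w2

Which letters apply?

C

The schema PNp → p is the dual of axiom B; it is valid on a frame iff R is symmetric.
(A) R is symmetric (every R-edge is matched by its reverse), so the schema is valid here.
(B) R is symmetric (every R-edge is matched by its reverse), so the schema is valid here.
(C) R is not symmetric (w1 R w0 but not w0 R w1), so the schema fails here.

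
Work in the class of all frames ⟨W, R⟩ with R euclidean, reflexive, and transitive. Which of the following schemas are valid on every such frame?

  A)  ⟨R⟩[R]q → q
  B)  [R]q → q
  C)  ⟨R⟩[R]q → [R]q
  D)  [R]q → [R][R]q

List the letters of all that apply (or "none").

A relation that is euclidean, reflexive, and transitive is also serial and symmetric.
(A) ⟨R⟩[R]q → q (the dual of axiom B) characterises the symmetric frames. Every such R is symmetric — valid.
(B) [R]q → q is axiom T, which corresponds to reflexivity. Every such R is reflexive — valid.
(C) the dual of axiom 5: valid iff R is euclidean. Every such R is euclidean — valid.
(D) axiom 4: valid iff R is transitive. Every such R is transitive — valid.

A, B, C, D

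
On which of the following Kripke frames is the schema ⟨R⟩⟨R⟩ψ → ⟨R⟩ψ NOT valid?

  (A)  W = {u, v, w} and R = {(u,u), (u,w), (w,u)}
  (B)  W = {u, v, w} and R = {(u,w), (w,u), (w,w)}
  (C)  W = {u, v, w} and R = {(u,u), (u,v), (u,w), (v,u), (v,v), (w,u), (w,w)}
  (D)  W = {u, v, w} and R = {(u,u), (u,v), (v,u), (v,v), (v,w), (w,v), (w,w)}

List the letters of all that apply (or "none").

A, B, C, D

The schema ⟨R⟩⟨R⟩ψ → ⟨R⟩ψ is the dual of axiom 4; it is valid on a frame iff R is transitive.
(A) R is not transitive (w R u and u R w but not w R w), so the schema fails here.
(B) R is not transitive (u R w and w R u but not u R u), so the schema fails here.
(C) R is not transitive (v R u and u R w but not v R w), so the schema fails here.
(D) R is not transitive (u R v and v R w but not u R w), so the schema fails here.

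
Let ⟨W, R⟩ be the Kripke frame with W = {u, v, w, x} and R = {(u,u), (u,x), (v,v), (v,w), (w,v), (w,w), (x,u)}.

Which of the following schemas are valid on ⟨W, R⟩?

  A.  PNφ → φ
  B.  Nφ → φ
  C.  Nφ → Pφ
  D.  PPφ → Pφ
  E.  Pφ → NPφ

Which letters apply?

A, C

R is not reflexive: not x R x.
R is symmetric: every R-edge is matched by its reverse.
R is not transitive: x R u and u R x but not x R x.
R is not euclidean: u R x and u R x but not x R x.
R is serial: every world has an R-successor.
(A) PNφ → φ is the dual of axiom B; it is valid on a frame exactly when R is symmetric. R is symmetric, so valid.
(B) Nφ → φ is axiom T, which corresponds to reflexivity. R is not reflexive — not valid.
(C) Nφ → Pφ is axiom D; it is valid on a frame exactly when R is serial. R is serial, so valid.
(D) PPφ → Pφ (the dual of axiom 4) characterises the transitive frames. R is not transitive — not valid.
(E) axiom 5: valid iff R is euclidean. R is not euclidean — not valid.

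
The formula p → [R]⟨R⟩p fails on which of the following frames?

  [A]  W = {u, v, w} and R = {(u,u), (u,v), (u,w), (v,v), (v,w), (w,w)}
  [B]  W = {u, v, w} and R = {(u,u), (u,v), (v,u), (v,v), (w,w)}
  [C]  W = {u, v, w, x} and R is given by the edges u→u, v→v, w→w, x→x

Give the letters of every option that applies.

A

The schema p → [R]⟨R⟩p is axiom B; it is valid on a frame iff R is symmetric.
(A) R is not symmetric (u R v but not v R u), so the schema fails here.
(B) R is symmetric (every R-edge is matched by its reverse), so the schema is valid here.
(C) R is symmetric (every R-edge is matched by its reverse), so the schema is valid here.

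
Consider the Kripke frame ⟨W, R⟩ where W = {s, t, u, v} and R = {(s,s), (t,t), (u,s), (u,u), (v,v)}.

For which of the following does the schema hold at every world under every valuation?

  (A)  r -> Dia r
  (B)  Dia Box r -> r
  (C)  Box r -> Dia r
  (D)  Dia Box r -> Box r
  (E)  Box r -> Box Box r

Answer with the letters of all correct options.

R is reflexive: each world relates to itself.
R is not symmetric: u R s but not s R u.
R is transitive: R is closed under composition.
R is not euclidean: u R s and u R u but not s R u.
R is serial: every world has an R-successor.
(A) the dual of axiom T: valid iff R is reflexive. R is reflexive — valid.
(B) the dual of axiom B: valid iff R is symmetric. R is not symmetric — not valid.
(C) Box r -> Dia r is axiom D, which corresponds to seriality. R is serial — valid.
(D) Dia Box r -> Box r (the dual of axiom 5) characterises the euclidean frames. R is not euclidean — not valid.
(E) axiom 4: valid iff R is transitive. R is transitive — valid.

A, C, E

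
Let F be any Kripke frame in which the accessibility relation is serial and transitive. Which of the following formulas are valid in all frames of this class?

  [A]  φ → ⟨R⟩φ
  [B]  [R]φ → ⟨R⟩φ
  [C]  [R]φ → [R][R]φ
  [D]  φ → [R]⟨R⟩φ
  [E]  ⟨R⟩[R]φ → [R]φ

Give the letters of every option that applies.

B, C

(A) φ → ⟨R⟩φ is the dual of axiom T; it is valid on a frame exactly when R is reflexive. Such an R need not be reflexive, so not valid.
(B) [R]φ → ⟨R⟩φ is axiom D, which corresponds to seriality. Every such R is serial — valid.
(C) [R]φ → [R][R]φ (axiom 4) characterises the transitive frames. Every such R is transitive — valid.
(D) axiom B: valid iff R is symmetric. Such an R need not be symmetric — not valid.
(E) ⟨R⟩[R]φ → [R]φ is the dual of axiom 5, which corresponds to the euclidean property. Such an R need not be euclidean — not valid.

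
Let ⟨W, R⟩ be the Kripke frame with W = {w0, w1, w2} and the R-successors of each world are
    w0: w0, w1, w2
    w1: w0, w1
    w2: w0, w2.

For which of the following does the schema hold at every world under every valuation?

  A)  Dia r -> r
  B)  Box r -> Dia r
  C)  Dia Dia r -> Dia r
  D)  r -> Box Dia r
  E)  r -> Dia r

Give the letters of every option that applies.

B, D, E

R is reflexive: each world relates to itself.
R is symmetric: every R-edge is matched by its reverse.
R is not transitive: w1 R w0 and w0 R w2 but not w1 R w2.
R is serial: every world has an R-successor.
R is not a subset of the identity: w0 R w1 with w0 ≠ w1.
(A) Dia r -> r is valid only on frames where every R-edge is a self-loop. Here R ⊄ identity — not valid.
(B) axiom D: valid iff R is serial. R is serial — valid.
(C) Dia Dia r -> Dia r is the dual of axiom 4, which corresponds to transitivity. R is not transitive — not valid.
(D) r -> Box Dia r is axiom B, which corresponds to symmetry. R is symmetric — valid.
(E) r -> Dia r (the dual of axiom T) characterises the reflexive frames. R is reflexive — valid.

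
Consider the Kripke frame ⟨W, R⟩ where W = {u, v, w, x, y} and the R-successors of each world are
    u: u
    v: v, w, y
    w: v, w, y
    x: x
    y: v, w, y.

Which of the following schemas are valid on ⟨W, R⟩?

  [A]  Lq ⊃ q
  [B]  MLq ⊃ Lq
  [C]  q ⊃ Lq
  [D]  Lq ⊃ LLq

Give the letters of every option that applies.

R is reflexive: each world relates to itself.
R is transitive: R is closed under composition.
R is euclidean: any two R-successors of the same world are R-related.
R is not a subset of the identity: v R w with v ≠ w.
(A) Lq ⊃ q is axiom T, which corresponds to reflexivity. R is reflexive — valid.
(B) the dual of axiom 5: valid iff R is euclidean. R is euclidean — valid.
(C) q ⊃ Lq (equivalent to ◇p→p) corresponds to R being a subset of the identity. Here R ⊄ identity, so not valid.
(D) Lq ⊃ LLq (axiom 4) characterises the transitive frames. R is transitive — valid.

A, B, D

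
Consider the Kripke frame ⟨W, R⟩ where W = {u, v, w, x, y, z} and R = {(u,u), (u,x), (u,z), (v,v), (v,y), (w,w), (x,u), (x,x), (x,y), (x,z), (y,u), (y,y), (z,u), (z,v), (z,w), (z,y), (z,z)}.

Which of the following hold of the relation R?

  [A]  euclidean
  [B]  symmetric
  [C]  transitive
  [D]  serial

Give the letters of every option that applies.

(A) not euclidean: u R z and u R x but not z R x.
(B) not symmetric: v R y but not y R v.
(C) not transitive: u R x and x R y but not u R y.
(D) serial: every world has an R-successor.

D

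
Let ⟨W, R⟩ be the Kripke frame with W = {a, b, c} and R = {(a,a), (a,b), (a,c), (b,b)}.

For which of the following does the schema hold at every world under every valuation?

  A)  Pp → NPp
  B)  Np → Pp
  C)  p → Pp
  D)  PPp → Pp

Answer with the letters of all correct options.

R is not reflexive: not c R c.
R is transitive: R is closed under composition.
R is not euclidean: a R b and a R a but not b R a.
R is not serial: c has no R-successor.
(A) Pp → NPp (axiom 5) characterises the euclidean frames. R is not euclidean — not valid.
(B) axiom D: valid iff R is serial. R is not serial — not valid.
(C) p → Pp (the dual of axiom T) characterises the reflexive frames. R is not reflexive — not valid.
(D) PPp → Pp is the dual of axiom 4; it is valid on a frame exactly when R is transitive. R is transitive, so valid.

D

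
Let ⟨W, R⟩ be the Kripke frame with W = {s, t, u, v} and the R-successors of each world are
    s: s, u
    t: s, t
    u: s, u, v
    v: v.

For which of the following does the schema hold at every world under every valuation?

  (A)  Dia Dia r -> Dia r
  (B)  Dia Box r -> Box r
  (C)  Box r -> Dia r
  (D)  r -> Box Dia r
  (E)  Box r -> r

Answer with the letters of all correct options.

C, E

R is reflexive: each world relates to itself.
R is not symmetric: t R s but not s R t.
R is not transitive: s R u and u R v but not s R v.
R is not euclidean: t R s and t R t but not s R t.
R is serial: every world has an R-successor.
(A) the dual of axiom 4: valid iff R is transitive. R is not transitive — not valid.
(B) Dia Box r -> Box r is the dual of axiom 5, which corresponds to the euclidean property. R is not euclidean — not valid.
(C) Box r -> Dia r is axiom D; it is valid on a frame exactly when R is serial. R is serial, so valid.
(D) r -> Box Dia r is axiom B; it is valid on a frame exactly when R is symmetric. R is not symmetric, so not valid.
(E) axiom T: valid iff R is reflexive. R is reflexive — valid.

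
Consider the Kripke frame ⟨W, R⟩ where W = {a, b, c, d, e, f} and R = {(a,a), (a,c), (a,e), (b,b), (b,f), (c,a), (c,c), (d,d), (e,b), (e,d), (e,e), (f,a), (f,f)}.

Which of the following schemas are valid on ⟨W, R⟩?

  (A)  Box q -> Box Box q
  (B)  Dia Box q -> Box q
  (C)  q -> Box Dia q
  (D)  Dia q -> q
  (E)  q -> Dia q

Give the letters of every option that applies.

R is reflexive: each world relates to itself.
R is not symmetric: a R e but not e R a.
R is not transitive: a R e and e R b but not a R b.
R is not euclidean: a R c and a R e but not c R e.
R is not a subset of the identity: a R c with a ≠ c.
(A) Box q -> Box Box q is axiom 4; it is valid on a frame exactly when R is transitive. R is not transitive, so not valid.
(B) Dia Box q -> Box q is the dual of axiom 5, which corresponds to the euclidean property. R is not euclidean — not valid.
(C) q -> Box Dia q is axiom B, which corresponds to symmetry. R is not symmetric — not valid.
(D) Dia q -> q (the converse of T) corresponds to R being a subset of the identity. Here R ⊄ identity, so not valid.
(E) q -> Dia q is the dual of axiom T; it is valid on a frame exactly when R is reflexive. R is reflexive, so valid.

E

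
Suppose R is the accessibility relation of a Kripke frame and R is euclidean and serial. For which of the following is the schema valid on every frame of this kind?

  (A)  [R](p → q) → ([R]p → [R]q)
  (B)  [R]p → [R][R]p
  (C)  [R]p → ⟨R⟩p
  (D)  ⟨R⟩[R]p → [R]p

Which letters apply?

(A) [R](p → q) → ([R]p → [R]q) is the K axiom; it holds on all frames — valid.
(B) [R]p → [R][R]p is axiom 4; it is valid on a frame exactly when R is transitive. Such an R need not be transitive, so not valid.
(C) axiom D: valid iff R is serial. Every such R is serial — valid.
(D) ⟨R⟩[R]p → [R]p (the dual of axiom 5) characterises the euclidean frames. Every such R is euclidean — valid.

A, C, D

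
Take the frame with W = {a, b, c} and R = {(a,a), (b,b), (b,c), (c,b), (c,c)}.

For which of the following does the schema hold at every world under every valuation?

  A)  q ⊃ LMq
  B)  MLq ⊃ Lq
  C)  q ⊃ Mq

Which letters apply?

A, B, C

R is reflexive: each world relates to itself.
R is symmetric: every R-edge is matched by its reverse.
R is euclidean: any two R-successors of the same world are R-related.
(A) q ⊃ LMq is axiom B, which corresponds to symmetry. R is symmetric — valid.
(B) MLq ⊃ Lq is the dual of axiom 5, which corresponds to the euclidean property. R is euclidean — valid.
(C) q ⊃ Mq is the dual of axiom T; it is valid on a frame exactly when R is reflexive. R is reflexive, so valid.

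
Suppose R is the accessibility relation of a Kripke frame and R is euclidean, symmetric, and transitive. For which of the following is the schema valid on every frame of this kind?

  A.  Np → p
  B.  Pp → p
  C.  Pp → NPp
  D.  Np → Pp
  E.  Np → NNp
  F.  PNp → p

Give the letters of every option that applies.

(A) axiom T: valid iff R is reflexive. Such an R need not be reflexive — not valid.
(B) Pp → p (the converse of T) corresponds to R being a subset of the identity. Such an R need not be a subset of the identity, so not valid.
(C) axiom 5: valid iff R is euclidean. Every such R is euclidean — valid.
(D) Np → Pp is axiom D; it is valid on a frame exactly when R is serial. Such an R need not be serial, so not valid.
(E) Np → NNp (axiom 4) characterises the transitive frames. Every such R is transitive — valid.
(F) PNp → p is the dual of axiom B, which corresponds to symmetry. Every such R is symmetric — valid.

C, E, F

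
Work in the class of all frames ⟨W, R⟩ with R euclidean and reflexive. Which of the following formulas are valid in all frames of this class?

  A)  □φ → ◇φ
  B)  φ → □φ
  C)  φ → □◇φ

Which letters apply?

A reflexive euclidean relation is also symmetric (from wRw and wRv the euclidean condition gives vRw) and hence transitive; it is an equivalence relation.
(A) axiom D: valid iff R is serial. Every such R is serial — valid.
(B) φ → □φ is equivalent to ◇p→p; it holds exactly when R ⊆ identity. Such an R need not be a subset of the identity — not valid.
(C) axiom B: valid iff R is symmetric. Every such R is symmetric — valid.

A, C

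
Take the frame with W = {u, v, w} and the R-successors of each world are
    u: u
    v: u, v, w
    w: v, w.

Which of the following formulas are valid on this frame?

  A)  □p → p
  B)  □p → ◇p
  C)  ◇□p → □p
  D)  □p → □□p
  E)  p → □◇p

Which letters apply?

A, B

R is reflexive: each world relates to itself.
R is not symmetric: v R u but not u R v.
R is not transitive: w R v and v R u but not w R u.
R is not euclidean: v R u and v R v but not u R v.
R is serial: every world has an R-successor.
(A) □p → p is axiom T, which corresponds to reflexivity. R is reflexive — valid.
(B) □p → ◇p is axiom D; it is valid on a frame exactly when R is serial. R is serial, so valid.
(C) ◇□p → □p is the dual of axiom 5; it is valid on a frame exactly when R is euclidean. R is not euclidean, so not valid.
(D) □p → □□p (axiom 4) characterises the transitive frames. R is not transitive — not valid.
(E) p → □◇p is axiom B; it is valid on a frame exactly when R is symmetric. R is not symmetric, so not valid.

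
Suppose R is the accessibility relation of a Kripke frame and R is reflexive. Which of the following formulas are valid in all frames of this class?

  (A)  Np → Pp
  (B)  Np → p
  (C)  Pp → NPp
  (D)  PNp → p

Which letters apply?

A, B

A reflexive relation is serial.
(A) Np → Pp is axiom D, which corresponds to seriality. Every such R is serial — valid.
(B) Np → p is axiom T, which corresponds to reflexivity. Every such R is reflexive — valid.
(C) axiom 5: valid iff R is euclidean. Such an R need not be euclidean — not valid.
(D) PNp → p is the dual of axiom B; it is valid on a frame exactly when R is symmetric. Such an R need not be symmetric, so not valid.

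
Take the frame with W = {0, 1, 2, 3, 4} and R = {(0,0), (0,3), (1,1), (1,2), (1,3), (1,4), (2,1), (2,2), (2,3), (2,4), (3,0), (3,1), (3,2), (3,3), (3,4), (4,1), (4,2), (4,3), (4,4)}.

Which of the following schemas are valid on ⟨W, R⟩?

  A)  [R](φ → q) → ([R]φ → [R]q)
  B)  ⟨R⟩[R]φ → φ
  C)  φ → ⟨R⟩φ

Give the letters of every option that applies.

R is reflexive: each world relates to itself.
R is symmetric: every R-edge is matched by its reverse.
(A) this is just K, valid on every normal frame.
(B) ⟨R⟩[R]φ → φ is the dual of axiom B, which corresponds to symmetry. R is symmetric — valid.
(C) the dual of axiom T: valid iff R is reflexive. R is reflexive — valid.

A, B, C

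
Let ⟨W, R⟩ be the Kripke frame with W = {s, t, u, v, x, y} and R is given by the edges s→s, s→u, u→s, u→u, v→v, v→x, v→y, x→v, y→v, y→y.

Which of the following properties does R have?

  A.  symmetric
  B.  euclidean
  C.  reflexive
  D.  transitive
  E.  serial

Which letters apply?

A

(A) symmetric: every R-edge is matched by its reverse.
(B) not euclidean: v R x and v R y but not x R y.
(C) not reflexive: not t R t.
(D) not transitive: x R v and v R x but not x R x.
(E) not serial: t has no R-successor.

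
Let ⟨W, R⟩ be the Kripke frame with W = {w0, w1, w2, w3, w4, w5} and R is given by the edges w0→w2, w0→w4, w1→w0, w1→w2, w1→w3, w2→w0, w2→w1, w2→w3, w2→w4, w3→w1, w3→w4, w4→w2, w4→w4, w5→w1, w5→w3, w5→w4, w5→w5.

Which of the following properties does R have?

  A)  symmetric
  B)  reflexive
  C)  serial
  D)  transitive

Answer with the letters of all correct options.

C

(A) not symmetric: w0 R w4 but not w4 R w0.
(B) not reflexive: not w0 R w0.
(C) serial: every world has an R-successor.
(D) not transitive: w0 R w2 and w2 R w0 but not w0 R w0.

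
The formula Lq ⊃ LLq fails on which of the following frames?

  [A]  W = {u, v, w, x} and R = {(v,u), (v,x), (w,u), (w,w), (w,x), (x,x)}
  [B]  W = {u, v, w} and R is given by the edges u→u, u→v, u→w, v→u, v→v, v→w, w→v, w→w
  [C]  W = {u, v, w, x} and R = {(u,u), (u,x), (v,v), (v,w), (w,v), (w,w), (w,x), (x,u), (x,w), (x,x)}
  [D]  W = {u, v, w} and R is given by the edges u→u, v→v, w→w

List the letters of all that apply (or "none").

The schema Lq ⊃ LLq is axiom 4; it is valid on a frame iff R is transitive.
(A) R is transitive (R is closed under composition), so the schema is valid here.
(B) R is not transitive (w R v and v R u but not w R u), so the schema fails here.
(C) R is not transitive (u R x and x R w but not u R w), so the schema fails here.
(D) R is transitive (R is closed under composition), so the schema is valid here.

B, C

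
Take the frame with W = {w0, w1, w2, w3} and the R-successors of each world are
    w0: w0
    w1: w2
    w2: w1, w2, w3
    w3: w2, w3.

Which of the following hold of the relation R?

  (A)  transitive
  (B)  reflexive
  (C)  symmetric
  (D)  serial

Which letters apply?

C, D

(A) not transitive: w1 R w2 and w2 R w1 but not w1 R w1.
(B) not reflexive: not w1 R w1.
(C) symmetric: every R-edge is matched by its reverse.
(D) serial: every world has an R-successor.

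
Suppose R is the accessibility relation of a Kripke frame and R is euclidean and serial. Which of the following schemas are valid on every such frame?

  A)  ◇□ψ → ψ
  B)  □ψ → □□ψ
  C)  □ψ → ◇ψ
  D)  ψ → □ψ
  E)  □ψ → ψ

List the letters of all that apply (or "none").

C

(A) ◇□ψ → ψ is the dual of axiom B; it is valid on a frame exactly when R is symmetric. Such an R need not be symmetric, so not valid.
(B) axiom 4: valid iff R is transitive. Such an R need not be transitive — not valid.
(C) □ψ → ◇ψ (axiom D) characterises the serial frames. Every such R is serial — valid.
(D) ψ → □ψ is equivalent to ◇p→p; it holds exactly when R ⊆ identity. Such an R need not be a subset of the identity — not valid.
(E) □ψ → ψ is axiom T, which corresponds to reflexivity. Such an R need not be reflexive — not valid.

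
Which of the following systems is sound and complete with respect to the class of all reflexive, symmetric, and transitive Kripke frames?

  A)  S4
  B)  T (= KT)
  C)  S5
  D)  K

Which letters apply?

(A) S4 is determined by the class of reflexive and transitive frames.
(B) T (= KT) is determined by the class of reflexive frames.
(C) S5 is determined by exactly this class.
(D) K is determined by the class of arbitrary frames.

C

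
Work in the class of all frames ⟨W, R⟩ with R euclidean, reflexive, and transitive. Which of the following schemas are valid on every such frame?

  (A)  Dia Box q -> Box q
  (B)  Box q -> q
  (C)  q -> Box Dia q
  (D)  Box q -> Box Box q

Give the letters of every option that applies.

A, B, C, D

A relation that is euclidean, reflexive, and transitive is also serial and symmetric.
(A) Dia Box q -> Box q is the dual of axiom 5; it is valid on a frame exactly when R is euclidean. Every such R is euclidean, so valid.
(B) axiom T: valid iff R is reflexive. Every such R is reflexive — valid.
(C) axiom B: valid iff R is symmetric. Every such R is symmetric — valid.
(D) Box q -> Box Box q (axiom 4) characterises the transitive frames. Every such R is transitive — valid.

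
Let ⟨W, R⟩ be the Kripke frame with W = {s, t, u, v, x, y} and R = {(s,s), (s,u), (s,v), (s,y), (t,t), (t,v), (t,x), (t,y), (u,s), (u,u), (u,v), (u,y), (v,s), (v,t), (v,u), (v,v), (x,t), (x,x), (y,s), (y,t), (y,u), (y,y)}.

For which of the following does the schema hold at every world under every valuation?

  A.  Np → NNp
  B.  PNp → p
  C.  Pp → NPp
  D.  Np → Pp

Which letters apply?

B, D

R is symmetric: every R-edge is matched by its reverse.
R is not transitive: s R v and v R t but not s R t.
R is not euclidean: s R v and s R y but not v R y.
R is serial: every world has an R-successor.
(A) Np → NNp is axiom 4; it is valid on a frame exactly when R is transitive. R is not transitive, so not valid.
(B) PNp → p is the dual of axiom B, which corresponds to symmetry. R is symmetric — valid.
(C) Pp → NPp is axiom 5, which corresponds to the euclidean property. R is not euclidean — not valid.
(D) axiom D: valid iff R is serial. R is serial — valid.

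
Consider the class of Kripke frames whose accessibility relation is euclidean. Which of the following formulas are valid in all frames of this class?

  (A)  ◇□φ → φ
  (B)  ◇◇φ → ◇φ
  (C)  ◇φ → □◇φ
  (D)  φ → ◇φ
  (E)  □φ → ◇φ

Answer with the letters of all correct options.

C

(A) ◇□φ → φ is the dual of axiom B, which corresponds to symmetry. Such an R need not be symmetric — not valid.
(B) ◇◇φ → ◇φ is the dual of axiom 4; it is valid on a frame exactly when R is transitive. Such an R need not be transitive, so not valid.
(C) axiom 5: valid iff R is euclidean. Every such R is euclidean — valid.
(D) φ → ◇φ is the dual of axiom T, which corresponds to reflexivity. Such an R need not be reflexive — not valid.
(E) axiom D: valid iff R is serial. Such an R need not be serial — not valid.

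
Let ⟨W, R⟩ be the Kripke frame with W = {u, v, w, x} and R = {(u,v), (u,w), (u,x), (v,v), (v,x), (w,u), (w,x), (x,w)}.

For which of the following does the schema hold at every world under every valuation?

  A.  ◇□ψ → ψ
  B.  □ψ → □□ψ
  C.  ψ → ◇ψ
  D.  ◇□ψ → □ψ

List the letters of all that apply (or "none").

R is not reflexive: not u R u.
R is not symmetric: u R v but not v R u.
R is not transitive: u R w and w R u but not u R u.
R is not euclidean: u R v and u R w but not v R w.
(A) the dual of axiom B: valid iff R is symmetric. R is not symmetric — not valid.
(B) □ψ → □□ψ (axiom 4) characterises the transitive frames. R is not transitive — not valid.
(C) the dual of axiom T: valid iff R is reflexive. R is not reflexive — not valid.
(D) ◇□ψ → □ψ is the dual of axiom 5, which corresponds to the euclidean property. R is not euclidean — not valid.

none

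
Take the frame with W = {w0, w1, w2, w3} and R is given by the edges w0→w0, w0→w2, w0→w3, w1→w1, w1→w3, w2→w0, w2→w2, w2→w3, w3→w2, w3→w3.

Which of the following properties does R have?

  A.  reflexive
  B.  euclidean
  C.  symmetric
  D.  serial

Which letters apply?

(A) reflexive: each world relates to itself.
(B) not euclidean: w0 R w3 and w0 R w0 but not w3 R w0.
(C) not symmetric: w0 R w3 but not w3 R w0.
(D) serial: every world has an R-successor.

A, D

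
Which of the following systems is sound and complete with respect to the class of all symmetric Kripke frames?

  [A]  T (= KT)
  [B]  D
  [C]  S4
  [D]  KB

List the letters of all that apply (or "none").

(A) T (= KT) is determined by the class of reflexive frames.
(B) D is determined by the class of serial frames.
(C) S4 is determined by the class of reflexive and transitive frames.
(D) KB is determined by exactly this class.

D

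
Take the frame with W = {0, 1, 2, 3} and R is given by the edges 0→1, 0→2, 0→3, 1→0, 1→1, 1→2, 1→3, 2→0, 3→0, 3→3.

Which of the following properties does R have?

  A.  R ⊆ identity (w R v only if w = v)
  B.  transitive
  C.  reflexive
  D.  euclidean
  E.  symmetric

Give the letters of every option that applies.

(A) not ⊆ identity: 0 R 1 with 0 ≠ 1.
(B) not transitive: 0 R 1 and 1 R 0 but not 0 R 0.
(C) not reflexive: not 0 R 0.
(D) not euclidean: 0 R 2 and 0 R 1 but not 2 R 1.
(E) not symmetric: 1 R 2 but not 2 R 1.

none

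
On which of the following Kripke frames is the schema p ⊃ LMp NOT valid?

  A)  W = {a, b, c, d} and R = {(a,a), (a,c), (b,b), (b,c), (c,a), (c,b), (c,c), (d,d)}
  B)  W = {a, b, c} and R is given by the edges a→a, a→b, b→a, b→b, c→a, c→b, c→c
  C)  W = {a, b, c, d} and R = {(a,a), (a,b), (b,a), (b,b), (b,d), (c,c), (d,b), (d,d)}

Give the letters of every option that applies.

B

The schema p ⊃ LMp is axiom B; it is valid on a frame iff R is symmetric.
(A) R is symmetric (every R-edge is matched by its reverse), so the schema is valid here.
(B) R is not symmetric (c R a but not a R c), so the schema fails here.
(C) R is symmetric (every R-edge is matched by its reverse), so the schema is valid here.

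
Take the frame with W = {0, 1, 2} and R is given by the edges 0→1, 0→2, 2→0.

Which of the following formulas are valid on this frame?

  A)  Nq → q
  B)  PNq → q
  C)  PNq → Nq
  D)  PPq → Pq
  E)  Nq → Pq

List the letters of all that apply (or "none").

R is not reflexive: not 0 R 0.
R is not symmetric: 0 R 1 but not 1 R 0.
R is not transitive: 0 R 2 and 2 R 0 but not 0 R 0.
R is not euclidean: 0 R 1 and 0 R 2 but not 1 R 2.
R is not serial: 1 has no R-successor.
(A) Nq → q (axiom T) characterises the reflexive frames. R is not reflexive — not valid.
(B) PNq → q is the dual of axiom B, which corresponds to symmetry. R is not symmetric — not valid.
(C) PNq → Nq is the dual of axiom 5, which corresponds to the euclidean property. R is not euclidean — not valid.
(D) the dual of axiom 4: valid iff R is transitive. R is not transitive — not valid.
(E) axiom D: valid iff R is serial. R is not serial — not valid.

none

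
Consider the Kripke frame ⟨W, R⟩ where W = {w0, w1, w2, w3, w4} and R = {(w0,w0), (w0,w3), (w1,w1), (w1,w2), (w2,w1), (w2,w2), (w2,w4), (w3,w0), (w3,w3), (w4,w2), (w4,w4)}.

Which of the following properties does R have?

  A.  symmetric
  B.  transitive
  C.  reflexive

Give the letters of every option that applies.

A, C

(A) symmetric: every R-edge is matched by its reverse.
(B) not transitive: w1 R w2 and w2 R w4 but not w1 R w4.
(C) reflexive: each world relates to itself.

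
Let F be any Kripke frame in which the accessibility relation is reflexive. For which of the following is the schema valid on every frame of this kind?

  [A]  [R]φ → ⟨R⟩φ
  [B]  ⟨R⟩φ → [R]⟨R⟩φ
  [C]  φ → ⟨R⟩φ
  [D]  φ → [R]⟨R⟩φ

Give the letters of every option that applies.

A, C

A reflexive relation is serial.
(A) [R]φ → ⟨R⟩φ is axiom D, which corresponds to seriality. Every such R is serial — valid.
(B) ⟨R⟩φ → [R]⟨R⟩φ (axiom 5) characterises the euclidean frames. Such an R need not be euclidean — not valid.
(C) φ → ⟨R⟩φ is the dual of axiom T; it is valid on a frame exactly when R is reflexive. Every such R is reflexive, so valid.
(D) φ → [R]⟨R⟩φ is axiom B; it is valid on a frame exactly when R is symmetric. Such an R need not be symmetric, so not valid.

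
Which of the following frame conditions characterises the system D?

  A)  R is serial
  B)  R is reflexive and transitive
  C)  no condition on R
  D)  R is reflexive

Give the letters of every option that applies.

A

(A) D is sound and complete for exactly this class.
(B) this class determines S4, not D.
(C) this class determines K, not D.
(D) this class determines T (= KT), not D.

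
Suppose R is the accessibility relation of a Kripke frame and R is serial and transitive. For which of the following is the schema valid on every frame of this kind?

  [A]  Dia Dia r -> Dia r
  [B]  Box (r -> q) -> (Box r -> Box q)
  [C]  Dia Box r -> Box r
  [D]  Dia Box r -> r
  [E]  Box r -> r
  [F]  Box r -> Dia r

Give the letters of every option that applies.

(A) Dia Dia r -> Dia r is the dual of axiom 4, which corresponds to transitivity. Every such R is transitive — valid.
(B) Box (r -> q) -> (Box r -> Box q) is the K axiom; it holds on all frames — valid.
(C) Dia Box r -> Box r (the dual of axiom 5) characterises the euclidean frames. Such an R need not be euclidean — not valid.
(D) Dia Box r -> r is the dual of axiom B, which corresponds to symmetry. Such an R need not be symmetric — not valid.
(E) Box r -> r is axiom T; it is valid on a frame exactly when R is reflexive. Such an R need not be reflexive, so not valid.
(F) Box r -> Dia r is axiom D, which corresponds to seriality. Every such R is serial — valid.

A, B, F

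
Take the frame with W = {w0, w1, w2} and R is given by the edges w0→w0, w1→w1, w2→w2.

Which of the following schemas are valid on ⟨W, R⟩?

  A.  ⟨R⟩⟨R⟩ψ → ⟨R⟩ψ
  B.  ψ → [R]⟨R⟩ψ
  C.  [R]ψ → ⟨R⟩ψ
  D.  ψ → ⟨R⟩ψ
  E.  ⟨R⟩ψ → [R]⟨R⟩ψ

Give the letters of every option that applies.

A, B, C, D, E

R is reflexive: each world relates to itself.
R is symmetric: every R-edge is matched by its reverse.
R is transitive: R is closed under composition.
R is euclidean: any two R-successors of the same world are R-related.
R is serial: every world has an R-successor.
(A) the dual of axiom 4: valid iff R is transitive. R is transitive — valid.
(B) ψ → [R]⟨R⟩ψ (axiom B) characterises the symmetric frames. R is symmetric — valid.
(C) axiom D: valid iff R is serial. R is serial — valid.
(D) ψ → ⟨R⟩ψ is the dual of axiom T, which corresponds to reflexivity. R is reflexive — valid.
(E) ⟨R⟩ψ → [R]⟨R⟩ψ is axiom 5; it is valid on a frame exactly when R is euclidean. R is euclidean, so valid.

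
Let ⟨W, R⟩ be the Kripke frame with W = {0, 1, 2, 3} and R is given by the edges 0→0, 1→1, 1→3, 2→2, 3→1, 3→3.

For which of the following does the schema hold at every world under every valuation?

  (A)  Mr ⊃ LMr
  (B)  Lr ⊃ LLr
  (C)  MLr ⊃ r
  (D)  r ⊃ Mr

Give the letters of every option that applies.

A, B, C, D

R is reflexive: each world relates to itself.
R is symmetric: every R-edge is matched by its reverse.
R is transitive: R is closed under composition.
R is euclidean: any two R-successors of the same world are R-related.
(A) Mr ⊃ LMr is axiom 5; it is valid on a frame exactly when R is euclidean. R is euclidean, so valid.
(B) Lr ⊃ LLr (axiom 4) characterises the transitive frames. R is transitive — valid.
(C) MLr ⊃ r (the dual of axiom B) characterises the symmetric frames. R is symmetric — valid.
(D) r ⊃ Mr is the dual of axiom T; it is valid on a frame exactly when R is reflexive. R is reflexive, so valid.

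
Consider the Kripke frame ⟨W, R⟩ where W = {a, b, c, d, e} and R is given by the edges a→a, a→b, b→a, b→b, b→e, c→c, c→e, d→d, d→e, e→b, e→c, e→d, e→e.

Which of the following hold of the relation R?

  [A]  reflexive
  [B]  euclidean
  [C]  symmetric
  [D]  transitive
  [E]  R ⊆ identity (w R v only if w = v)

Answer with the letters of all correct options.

(A) reflexive: each world relates to itself.
(B) not euclidean: b R a and b R e but not a R e.
(C) symmetric: every R-edge is matched by its reverse.
(D) not transitive: a R b and b R e but not a R e.
(E) not ⊆ identity: a R b with a ≠ b.

A, C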